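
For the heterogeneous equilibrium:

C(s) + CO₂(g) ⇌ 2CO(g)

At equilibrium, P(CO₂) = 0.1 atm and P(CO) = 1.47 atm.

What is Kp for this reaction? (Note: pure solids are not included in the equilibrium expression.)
K_p = 21.609

Solid C is excluded.
Kp = P(CO)²/P(CO₂) = (1.47)²/0.1 = 2.161/0.1 = 21.609.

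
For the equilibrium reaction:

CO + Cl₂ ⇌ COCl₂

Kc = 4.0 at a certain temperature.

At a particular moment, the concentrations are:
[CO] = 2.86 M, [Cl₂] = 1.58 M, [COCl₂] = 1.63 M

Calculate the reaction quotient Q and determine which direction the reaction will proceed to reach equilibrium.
Q = 0.361, Q < K, reaction proceeds forward (toward products)

Q = ([COCl₂]) / ([CO] × [Cl₂])
  = ((1.63)) / ((2.86)·(1.58)) = 1.63/4.5188 = 0.3607
Since Q = 0.3607 < Kc = 4.0, the reaction proceeds forward (toward products) to reach equilibrium.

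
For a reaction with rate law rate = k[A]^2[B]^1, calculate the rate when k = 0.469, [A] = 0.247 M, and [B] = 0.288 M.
0.008241 M/s

rate = k·[A]^2·[B]^1 = 0.469·(0.247)^2·(0.288)^1 = 0.469·0.061009·0.288 = 0.008241 M/s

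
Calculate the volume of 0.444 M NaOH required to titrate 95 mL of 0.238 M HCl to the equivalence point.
V_{base} = 50.9 mL

At equivalence: moles acid = moles base.
moles HCl = 0.238 M × 0.095 L = 0.02261 mol
V_NaOH = 0.02261 mol ÷ 0.444 M = 0.05092 L = 50.9 mL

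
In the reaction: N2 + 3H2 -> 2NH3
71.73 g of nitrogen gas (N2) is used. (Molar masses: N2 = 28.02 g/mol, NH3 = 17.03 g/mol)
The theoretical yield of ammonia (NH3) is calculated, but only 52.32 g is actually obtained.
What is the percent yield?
Moles of N2 = 71.73 g ÷ 28.02 g/mol = 2.55996 mol
Mole ratio: 2 mol NH3 / 1 mol N2
Moles of NH3 = 2.55996 × (2/1) = 5.11991 mol
Theoretical yield = 5.11991 mol × 17.03 g/mol = 87.192 g
Actual yield = 52.32 g
Percent yield = (52.32 / 87.192) × 100% = 60.0%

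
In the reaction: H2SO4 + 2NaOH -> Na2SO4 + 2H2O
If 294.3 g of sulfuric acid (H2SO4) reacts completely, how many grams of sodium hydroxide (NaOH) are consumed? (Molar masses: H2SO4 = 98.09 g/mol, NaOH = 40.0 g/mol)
Moles of H2SO4 = 294.3 g ÷ 98.09 g/mol = 3.00031 mol
Mole ratio: 2 mol NaOH / 1 mol H2SO4
Moles of NaOH = 3.00031 × (2/1) = 6.00061 mol
Mass of NaOH = 6.00061 mol × 40.0 g/mol = 240 g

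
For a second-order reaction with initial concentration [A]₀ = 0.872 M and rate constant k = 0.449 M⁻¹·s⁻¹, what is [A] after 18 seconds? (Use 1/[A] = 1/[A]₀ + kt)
0.1084 M

1/[A] = 1/[A]₀ + k·t = 1/0.872 + (0.449)·(18) = 1.1468 + 8.0820 = 9.2288
[A] = 1/9.2288 = 0.1084 M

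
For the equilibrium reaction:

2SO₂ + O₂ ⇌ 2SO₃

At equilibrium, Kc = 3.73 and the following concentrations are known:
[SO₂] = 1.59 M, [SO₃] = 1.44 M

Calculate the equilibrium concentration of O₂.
[O₂] = 0.2199 M

Kc = ([SO₃]^2) / ([SO₂]^2 × [O₂]) = 3.73
[O₂]^1 = (product terms)/(Kc · other reactant terms) = 2.0736 / (3.73 · 2.5281) = 0.2199
[O₂] = 0.2199 M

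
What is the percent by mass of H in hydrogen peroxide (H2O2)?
Mass of H in formula = 1.008 × 2 = 2.016 g/mol
Molar mass = 34.02 g/mol
% H = (2.016/34.02) × 100% = 5.93%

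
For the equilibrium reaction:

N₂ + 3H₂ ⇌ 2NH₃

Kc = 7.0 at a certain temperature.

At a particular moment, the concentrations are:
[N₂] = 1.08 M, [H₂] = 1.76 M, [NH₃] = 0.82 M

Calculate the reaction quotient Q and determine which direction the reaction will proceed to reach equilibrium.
Q = 0.114, Q < K, reaction proceeds forward (toward products)

Q = ([NH₃]^2) / ([N₂] × [H₂]^3)
  = ((0.82)^2) / ((1.08)·(1.76)^3) = 0.6724/5.8879 = 0.1142
Since Q = 0.1142 < Kc = 7.0, the reaction proceeds forward (toward products) to reach equilibrium.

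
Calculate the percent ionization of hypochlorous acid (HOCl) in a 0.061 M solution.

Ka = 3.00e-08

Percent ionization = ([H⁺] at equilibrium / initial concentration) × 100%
Percent ionization = 0.0701%

Let x = [H⁺]. Ka = x²/(C - x) ⇒ x² + (3.00e-08)x - (3.00e-08)(0.061) = 0. x = 4.2764e-05. Percent = (4.2764e-05/0.061) × 100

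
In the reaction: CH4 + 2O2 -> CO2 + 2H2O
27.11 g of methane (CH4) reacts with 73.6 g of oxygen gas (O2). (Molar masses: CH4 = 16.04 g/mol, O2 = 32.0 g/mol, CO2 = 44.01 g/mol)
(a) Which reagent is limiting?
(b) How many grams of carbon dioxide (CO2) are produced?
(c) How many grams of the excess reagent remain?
(a) O2, (b) 50.61 g, (c) 8.664 g

Moles of CH4 = 27.11 g ÷ 16.04 g/mol = 1.69015 mol
Moles of O2 = 73.6 g ÷ 32.0 g/mol = 2.3 mol
Moles ÷ coefficient: CH4: 1.69015/1 = 1.69, O2: 2.3/2 = 1.15
(a) O2 has the smaller value, so O2 is the limiting reagent.
(b) Moles of CO2 = 2.3 mol O2 × (1/2) = 1.15 mol; mass = 1.15 mol × 44.01 g/mol = 50.61 g
(c) CH4 consumed = 2.3 × (1/2) = 1.15 mol; remaining = 1.69015 − 1.15 = 0.54015 mol; mass = 0.54015 mol × 16.04 g/mol = 8.664 g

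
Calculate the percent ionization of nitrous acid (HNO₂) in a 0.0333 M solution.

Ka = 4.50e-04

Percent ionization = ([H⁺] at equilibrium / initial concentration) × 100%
Percent ionization = 11%

Let x = [H⁺]. Ka = x²/(C - x) ⇒ x² + (4.50e-04)x - (4.50e-04)(0.0333) = 0. x = 3.6526e-03. Percent = (3.6526e-03/0.0333) × 100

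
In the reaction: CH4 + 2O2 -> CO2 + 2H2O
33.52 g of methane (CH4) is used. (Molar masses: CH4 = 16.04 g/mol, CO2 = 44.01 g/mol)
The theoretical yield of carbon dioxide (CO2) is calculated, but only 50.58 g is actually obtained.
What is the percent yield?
Moles of CH4 = 33.52 g ÷ 16.04 g/mol = 2.08978 mol
Mole ratio: 1 mol CO2 / 1 mol CH4
Moles of CO2 = 2.08978 × (1/1) = 2.08978 mol
Theoretical yield = 2.08978 mol × 44.01 g/mol = 91.971 g
Actual yield = 50.58 g
Percent yield = (50.58 / 91.971) × 100% = 55.0%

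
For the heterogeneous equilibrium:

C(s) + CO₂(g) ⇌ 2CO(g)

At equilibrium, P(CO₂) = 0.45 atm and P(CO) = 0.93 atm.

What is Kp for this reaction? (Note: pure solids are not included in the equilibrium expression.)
K_p = 1.922

Solid C is excluded.
Kp = P(CO)²/P(CO₂) = (0.93)²/0.45 = 0.8649/0.45 = 1.922.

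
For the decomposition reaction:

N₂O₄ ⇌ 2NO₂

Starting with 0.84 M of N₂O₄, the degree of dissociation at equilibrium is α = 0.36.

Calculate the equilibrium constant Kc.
K_c = 0.6804

x = α·[A]₀ = 0.36 × 0.84 = 0.3024 M dissociated.
At eq: [N₂O₄] = 0.84 − 0.3024 = 0.5376 M; [NO₂] = 2x = 0.6048 M.
Kc = [NO₂]²/[N₂O₄] = (0.6048)²/0.5376 = 0.6804.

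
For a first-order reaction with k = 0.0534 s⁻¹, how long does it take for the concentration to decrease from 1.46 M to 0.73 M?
12.98 s

From ln[A] = ln[A]₀ - k·t: t = ln([A]₀/[A])/k = ln(1.46/0.73)/0.0534 = ln(2.0000)/0.0534 = 0.6931/0.0534 = 12.98 s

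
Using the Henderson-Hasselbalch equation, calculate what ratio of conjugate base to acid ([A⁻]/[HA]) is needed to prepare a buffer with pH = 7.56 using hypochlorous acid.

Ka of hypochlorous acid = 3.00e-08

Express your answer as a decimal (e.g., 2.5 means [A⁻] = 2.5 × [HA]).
[A⁻]/[HA] = 1.089

pKa = −log(3.00e-08) = 7.5229. pH = pKa + log([A⁻]/[HA]). 7.56 = 7.5229 + log(ratio). log(ratio) = 7.56 − 7.5229 = 0.0371. ratio = 10^(0.0371) = 1.089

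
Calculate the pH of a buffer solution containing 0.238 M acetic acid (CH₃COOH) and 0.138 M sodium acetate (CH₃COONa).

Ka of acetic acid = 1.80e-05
pH = 4.51

pKa = -log(1.80e-05) = 4.74. pH = pKa + log([A⁻]/[HA]) = 4.74 + log(0.138/0.238)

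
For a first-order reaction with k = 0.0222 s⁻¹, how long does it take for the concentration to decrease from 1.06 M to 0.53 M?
31.22 s

From ln[A] = ln[A]₀ - k·t: t = ln([A]₀/[A])/k = ln(1.06/0.53)/0.0222 = ln(2.0000)/0.0222 = 0.6931/0.0222 = 31.22 s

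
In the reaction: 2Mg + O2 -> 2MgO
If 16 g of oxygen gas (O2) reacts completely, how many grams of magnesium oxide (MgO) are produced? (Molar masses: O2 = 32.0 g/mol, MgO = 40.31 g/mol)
Moles of O2 = 16 g ÷ 32.0 g/mol = 0.5 mol
Mole ratio: 2 mol MgO / 1 mol O2
Moles of MgO = 0.5 × (2/1) = 1 mol
Mass of MgO = 1 mol × 40.31 g/mol = 40.31 g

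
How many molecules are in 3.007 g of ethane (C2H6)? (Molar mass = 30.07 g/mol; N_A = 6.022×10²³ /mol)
Moles = 3.007 g ÷ 30.07 g/mol = 0.1 mol
Molecules = 0.1 mol × 6.022×10²³ /mol = 6.022e+22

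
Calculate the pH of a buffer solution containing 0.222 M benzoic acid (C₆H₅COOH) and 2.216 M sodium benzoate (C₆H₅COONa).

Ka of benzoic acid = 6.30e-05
pH = 5.20

pKa = -log(6.30e-05) = 4.20. pH = pKa + log([A⁻]/[HA]) = 4.20 + log(2.216/0.222)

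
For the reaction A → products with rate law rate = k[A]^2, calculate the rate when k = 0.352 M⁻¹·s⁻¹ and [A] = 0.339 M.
0.04045 M/s

rate = k·[A]^2 = 0.352·(0.339)^2 = 0.352·0.114921 = 0.04045 M/s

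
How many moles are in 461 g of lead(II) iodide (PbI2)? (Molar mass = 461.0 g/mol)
Moles = 461 g ÷ 461.0 g/mol = 1 mol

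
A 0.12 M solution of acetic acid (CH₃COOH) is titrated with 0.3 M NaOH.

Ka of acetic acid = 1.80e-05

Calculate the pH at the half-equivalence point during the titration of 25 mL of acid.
pH = pKa = 4.74

At the half-equivalence point, [HA] = [A⁻], so by Henderson–Hasselbalch pH = pKa + log(1) = pKa.
pKa = −log(1.80e-05) = 4.74.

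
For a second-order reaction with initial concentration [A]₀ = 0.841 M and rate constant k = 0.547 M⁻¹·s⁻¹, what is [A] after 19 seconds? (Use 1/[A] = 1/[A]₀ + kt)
0.0863 M

1/[A] = 1/[A]₀ + k·t = 1/0.841 + (0.547)·(19) = 1.1891 + 10.3930 = 11.5821
[A] = 1/11.5821 = 0.0863 M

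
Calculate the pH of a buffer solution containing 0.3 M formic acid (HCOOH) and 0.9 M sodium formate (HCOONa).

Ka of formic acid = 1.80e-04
pH = 4.22

pKa = -log(1.80e-04) = 3.74. pH = pKa + log([A⁻]/[HA]) = 3.74 + log(0.9/0.3)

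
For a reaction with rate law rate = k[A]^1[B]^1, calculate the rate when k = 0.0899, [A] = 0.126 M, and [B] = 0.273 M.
0.003092 M/s

rate = k·[A]^1·[B]^1 = 0.0899·(0.126)^1·(0.273)^1 = 0.0899·0.126·0.273 = 0.003092 M/s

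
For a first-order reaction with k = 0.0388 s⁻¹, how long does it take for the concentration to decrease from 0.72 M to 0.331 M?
20.03 s

From ln[A] = ln[A]₀ - k·t: t = ln([A]₀/[A])/k = ln(0.72/0.331)/0.0388 = ln(2.1752)/0.0388 = 0.7771/0.0388 = 20.03 s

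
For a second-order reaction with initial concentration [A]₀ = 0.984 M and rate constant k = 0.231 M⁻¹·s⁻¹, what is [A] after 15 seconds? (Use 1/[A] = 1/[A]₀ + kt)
0.2232 M

1/[A] = 1/[A]₀ + k·t = 1/0.984 + (0.231)·(15) = 1.0163 + 3.4650 = 4.4813
[A] = 1/4.4813 = 0.2232 M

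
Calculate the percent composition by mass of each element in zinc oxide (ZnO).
Zn: 80.34%, O: 19.66%

Molar mass of ZnO = 81.38 g/mol
% Zn = (1 × 65.38) / 81.38 × 100% = 65.38 / 81.38 × 100% = 80.34%
% O = (1 × 16.0) / 81.38 × 100% = 16 / 81.38 × 100% = 19.66%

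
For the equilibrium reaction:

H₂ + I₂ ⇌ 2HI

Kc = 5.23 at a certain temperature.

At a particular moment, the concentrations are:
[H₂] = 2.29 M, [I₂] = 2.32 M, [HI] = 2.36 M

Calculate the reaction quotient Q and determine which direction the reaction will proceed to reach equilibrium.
Q = 1.048, Q < K, reaction proceeds forward (toward products)

Q = ([HI]^2) / ([H₂] × [I₂])
  = ((2.36)^2) / ((2.29)·(2.32)) = 5.5696/5.3128 = 1.048
Since Q = 1.048 < Kc = 5.23, the reaction proceeds forward (toward products) to reach equilibrium.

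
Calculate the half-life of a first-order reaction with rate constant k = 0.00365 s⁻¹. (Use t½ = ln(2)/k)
189.90 s

t½ = ln(2)/k = 0.6931/0.00365 = 189.90 s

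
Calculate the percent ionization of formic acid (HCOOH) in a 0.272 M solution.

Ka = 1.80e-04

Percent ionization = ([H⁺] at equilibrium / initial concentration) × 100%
Percent ionization = 2.54%

Let x = [H⁺]. Ka = x²/(C - x) ⇒ x² + (1.80e-04)x - (1.80e-04)(0.272) = 0. x = 6.9077e-03. Percent = (6.9077e-03/0.272) × 100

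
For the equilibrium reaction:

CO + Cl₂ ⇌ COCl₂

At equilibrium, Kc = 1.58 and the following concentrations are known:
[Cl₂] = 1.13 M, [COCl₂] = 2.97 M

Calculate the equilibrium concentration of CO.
[CO] = 1.6635 M

Kc = ([COCl₂]) / ([CO] × [Cl₂]) = 1.58
[CO]^1 = (product terms)/(Kc · other reactant terms) = 2.97 / (1.58 · 1.13) = 1.6635
[CO] = 1.6635 M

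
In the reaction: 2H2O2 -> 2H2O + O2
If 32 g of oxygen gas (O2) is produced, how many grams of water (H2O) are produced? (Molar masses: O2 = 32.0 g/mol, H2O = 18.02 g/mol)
Moles of O2 = 32 g ÷ 32.0 g/mol = 1 mol
Mole ratio: 2 mol H2O / 1 mol O2
Moles of H2O = 1 × (2/1) = 2 mol
Mass of H2O = 2 mol × 18.02 g/mol = 36.04 g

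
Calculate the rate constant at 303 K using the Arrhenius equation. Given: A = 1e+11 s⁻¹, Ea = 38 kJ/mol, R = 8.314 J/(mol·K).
2.81e+04 s⁻¹

k = A·exp(-Ea/(R·T)) = 1e+11·exp(-38000/(8.314·303)) = 1e+11·exp(-15.0845) = 1e+11·2.8112e-07 = 2.81e+04 s⁻¹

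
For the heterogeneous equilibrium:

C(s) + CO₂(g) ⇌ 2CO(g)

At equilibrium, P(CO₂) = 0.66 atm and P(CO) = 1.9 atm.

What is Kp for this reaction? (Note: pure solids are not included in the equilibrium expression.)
K_p = 5.470

Solid C is excluded.
Kp = P(CO)²/P(CO₂) = (1.9)²/0.66 = 3.61/0.66 = 5.470.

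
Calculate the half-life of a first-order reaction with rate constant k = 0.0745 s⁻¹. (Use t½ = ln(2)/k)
9.30 s

t½ = ln(2)/k = 0.6931/0.0745 = 9.30 s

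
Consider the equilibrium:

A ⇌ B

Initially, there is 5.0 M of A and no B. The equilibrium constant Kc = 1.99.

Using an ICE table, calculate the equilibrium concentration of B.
[B] = 3.328 M

ICE: [A] = 5.0 − x, [B] = x.
Kc = x/(5.0 − x) = 1.99 ⇒ x = 1.99·5.0/(1 + 1.99) = 9.95/2.99 = 3.328.
[B] = x = 3.328 M.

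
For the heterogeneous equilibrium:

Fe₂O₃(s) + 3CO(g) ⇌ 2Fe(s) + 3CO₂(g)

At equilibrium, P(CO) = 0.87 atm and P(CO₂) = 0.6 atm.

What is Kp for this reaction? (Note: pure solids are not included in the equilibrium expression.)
K_p = 0.328

Solids (Fe₂O₃, Fe) are excluded.
Kp = P(CO₂)³/P(CO)³ = (0.6)³/(0.87)³ = 0.216/0.6585 = 0.328.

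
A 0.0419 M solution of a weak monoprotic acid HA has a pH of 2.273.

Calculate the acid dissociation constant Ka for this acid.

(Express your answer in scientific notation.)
K_a = 7.78e-04

[H⁺] = 10^(−pH) = 10^(−2.273) = 5.333e-03 M. For HA ⇌ H⁺ + A⁻, Ka = x²/(C − x) = (5.333e-03)²/(0.0419 − 5.333e-03) = 7.78e-04.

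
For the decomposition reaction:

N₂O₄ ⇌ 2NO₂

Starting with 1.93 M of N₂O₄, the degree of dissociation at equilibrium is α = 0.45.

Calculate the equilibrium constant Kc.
K_c = 2.8424

x = α·[A]₀ = 0.45 × 1.93 = 0.8685 M dissociated.
At eq: [N₂O₄] = 1.93 − 0.8685 = 1.062 M; [NO₂] = 2x = 1.737 M.
Kc = [NO₂]²/[N₂O₄] = (1.737)²/1.062 = 2.842.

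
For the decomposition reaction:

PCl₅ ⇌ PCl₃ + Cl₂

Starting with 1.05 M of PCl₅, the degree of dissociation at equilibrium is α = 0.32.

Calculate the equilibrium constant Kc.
K_c = 0.1581

x = α·[A]₀ = 0.32 × 1.05 = 0.336 M dissociated.
At eq: [PCl₅] = 1.05 − 0.336 = 0.714 M; [PCl₃] = [Cl₂] = x = 0.336 M.
Kc = [PCl₃][Cl₂]/[PCl₅] = (0.336)²/0.714 = 0.1581.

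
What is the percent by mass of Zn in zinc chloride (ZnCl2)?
Mass of Zn in formula = 65.38 × 1 = 65.38 g/mol
Molar mass = 136.28 g/mol
% Zn = (65.38/136.28) × 100% = 47.97%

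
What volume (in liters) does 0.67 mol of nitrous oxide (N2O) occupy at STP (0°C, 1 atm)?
At STP, 1 mol of gas occupies 22.4 L
Volume = 0.67 mol × 22.4 L/mol = 15.01 L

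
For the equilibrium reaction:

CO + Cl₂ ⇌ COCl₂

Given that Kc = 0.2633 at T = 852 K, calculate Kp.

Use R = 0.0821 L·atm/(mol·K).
K_p = 0.0038

Δn = (moles gaseous products) − (moles gaseous reactants) = -1
T = 852 K; RT = 0.0821 × 852 = 69.9492
Kp = Kc·(RT)^Δn = 0.2633 × (69.9492)^-1 = 0.2633 × 0.0142961 = 0.0038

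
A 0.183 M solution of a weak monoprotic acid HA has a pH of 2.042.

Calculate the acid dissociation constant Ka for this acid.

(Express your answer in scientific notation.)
K_a = 4.74e-04

[H⁺] = 10^(−pH) = 10^(−2.042) = 9.078e-03 M. For HA ⇌ H⁺ + A⁻, Ka = x²/(C − x) = (9.078e-03)²/(0.183 − 9.078e-03) = 4.74e-04.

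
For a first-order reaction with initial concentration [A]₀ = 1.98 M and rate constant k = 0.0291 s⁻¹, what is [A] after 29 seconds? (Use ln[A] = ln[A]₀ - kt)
0.8515 M

ln[A] = ln[A]₀ - k·t = ln(1.98) - (0.0291)·(29) = 0.6831 - 0.8439 = -0.1608
[A] = e^(-0.1608) = 0.8515 M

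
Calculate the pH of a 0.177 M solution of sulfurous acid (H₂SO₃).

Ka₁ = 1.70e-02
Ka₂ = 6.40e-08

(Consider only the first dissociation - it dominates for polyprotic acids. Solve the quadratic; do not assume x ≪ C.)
pH = 1.33

x² + Ka₁·x − Ka₁·C = 0 with Ka₁ = 1.70e-02, C = 0.177.
x = (−Ka₁ + √(Ka₁² + 4·Ka₁·C))/2 = 4.7009e-02 M, so pH = 1.33.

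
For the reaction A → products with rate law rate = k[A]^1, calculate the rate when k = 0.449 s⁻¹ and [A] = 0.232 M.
0.1042 M/s

rate = k·[A]^1 = 0.449·(0.232)^1 = 0.449·0.232 = 0.1042 M/s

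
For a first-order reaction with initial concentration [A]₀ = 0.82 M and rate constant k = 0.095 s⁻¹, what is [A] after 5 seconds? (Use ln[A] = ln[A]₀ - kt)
0.5099 M

ln[A] = ln[A]₀ - k·t = ln(0.82) - (0.095)·(5) = -0.1985 - 0.4750 = -0.6735
[A] = e^(-0.6735) = 0.5099 M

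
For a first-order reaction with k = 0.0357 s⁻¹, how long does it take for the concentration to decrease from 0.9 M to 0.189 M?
43.72 s

From ln[A] = ln[A]₀ - k·t: t = ln([A]₀/[A])/k = ln(0.9/0.189)/0.0357 = ln(4.7619)/0.0357 = 1.5606/0.0357 = 43.72 s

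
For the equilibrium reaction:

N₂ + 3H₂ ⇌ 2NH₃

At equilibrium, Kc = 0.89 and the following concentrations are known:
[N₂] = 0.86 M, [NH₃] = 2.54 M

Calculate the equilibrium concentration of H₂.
[H₂] = 2.0351 M

Kc = ([NH₃]^2) / ([N₂] × [H₂]^3) = 0.89
[H₂]^3 = (product terms)/(Kc · other reactant terms) = 6.4516 / (0.89 · 0.86) = 8.4291
[H₂] = (8.4291)^(1/3) = 2.0351 M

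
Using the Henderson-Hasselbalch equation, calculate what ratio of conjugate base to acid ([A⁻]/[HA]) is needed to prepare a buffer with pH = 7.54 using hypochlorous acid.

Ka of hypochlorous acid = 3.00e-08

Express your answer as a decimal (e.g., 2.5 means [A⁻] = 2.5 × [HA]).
[A⁻]/[HA] = 1.040

pKa = −log(3.00e-08) = 7.5229. pH = pKa + log([A⁻]/[HA]). 7.54 = 7.5229 + log(ratio). log(ratio) = 7.54 − 7.5229 = 0.0171. ratio = 10^(0.0171) = 1.040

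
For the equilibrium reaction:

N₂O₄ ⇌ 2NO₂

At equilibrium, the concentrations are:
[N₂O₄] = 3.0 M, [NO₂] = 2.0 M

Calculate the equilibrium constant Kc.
K_c = 1.3333

Kc = ([NO₂]^2) / ([N₂O₄])
   = ((2.0)^2) / ((3.0))
   = 4 / 3 = 1.3333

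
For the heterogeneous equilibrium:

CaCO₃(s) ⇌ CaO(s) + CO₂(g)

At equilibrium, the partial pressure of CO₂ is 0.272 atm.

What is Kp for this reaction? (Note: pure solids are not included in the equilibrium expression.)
K_p = 0.272

Solids (CaCO₃, CaO) have activity 1 and are excluded.
Kp = P(CO₂) = 0.272.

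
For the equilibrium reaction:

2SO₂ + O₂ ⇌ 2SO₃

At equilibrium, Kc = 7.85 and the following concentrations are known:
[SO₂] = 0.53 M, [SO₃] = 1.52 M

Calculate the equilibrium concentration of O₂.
[O₂] = 1.0478 M

Kc = ([SO₃]^2) / ([SO₂]^2 × [O₂]) = 7.85
[O₂]^1 = (product terms)/(Kc · other reactant terms) = 2.3104 / (7.85 · 0.2809) = 1.0478
[O₂] = 1.0478 M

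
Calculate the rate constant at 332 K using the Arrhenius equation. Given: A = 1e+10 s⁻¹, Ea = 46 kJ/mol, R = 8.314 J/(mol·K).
5.79e+02 s⁻¹

k = A·exp(-Ea/(R·T)) = 1e+10·exp(-46000/(8.314·332)) = 1e+10·exp(-16.6652) = 1e+10·5.7864e-08 = 5.79e+02 s⁻¹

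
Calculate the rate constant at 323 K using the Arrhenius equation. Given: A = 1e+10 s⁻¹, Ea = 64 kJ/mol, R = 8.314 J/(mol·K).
4.46e-01 s⁻¹

k = A·exp(-Ea/(R·T)) = 1e+10·exp(-64000/(8.314·323)) = 1e+10·exp(-23.8324) = 1e+10·4.4640e-11 = 4.46e-01 s⁻¹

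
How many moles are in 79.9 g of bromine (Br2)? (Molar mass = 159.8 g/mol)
Moles = 79.9 g ÷ 159.8 g/mol = 0.5 mol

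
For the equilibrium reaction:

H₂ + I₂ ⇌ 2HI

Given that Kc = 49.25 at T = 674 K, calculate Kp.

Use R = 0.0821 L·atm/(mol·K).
K_p = 49.2500

Δn = (moles gaseous products) − (moles gaseous reactants) = 0
T = 674 K; RT = 0.0821 × 674 = 55.3354
Kp = Kc·(RT)^Δn = 49.25 × (55.3354)^0 = 49.25 × 1 = 49.2500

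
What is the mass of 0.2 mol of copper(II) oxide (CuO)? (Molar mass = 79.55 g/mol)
Mass = 0.2 mol × 79.55 g/mol = 15.91 g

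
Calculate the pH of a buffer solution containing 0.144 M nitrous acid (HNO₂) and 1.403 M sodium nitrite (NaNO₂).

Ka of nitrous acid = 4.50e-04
pH = 4.34

pKa = -log(4.50e-04) = 3.35. pH = pKa + log([A⁻]/[HA]) = 3.35 + log(1.403/0.144)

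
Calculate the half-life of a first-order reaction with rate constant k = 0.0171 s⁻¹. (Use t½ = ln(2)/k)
40.53 s

t½ = ln(2)/k = 0.6931/0.0171 = 40.53 s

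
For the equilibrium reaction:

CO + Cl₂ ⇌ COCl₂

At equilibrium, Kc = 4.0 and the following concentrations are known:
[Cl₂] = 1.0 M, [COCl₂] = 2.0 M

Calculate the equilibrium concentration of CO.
[CO] = 0.5000 M

Kc = ([COCl₂]) / ([CO] × [Cl₂]) = 4.0
[CO]^1 = (product terms)/(Kc · other reactant terms) = 2 / (4.0 · 1) = 0.5
[CO] = 0.5000 M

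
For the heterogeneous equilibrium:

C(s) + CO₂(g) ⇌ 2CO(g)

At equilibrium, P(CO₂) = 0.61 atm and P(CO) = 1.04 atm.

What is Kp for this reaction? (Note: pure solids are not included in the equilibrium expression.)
K_p = 1.773

Solid C is excluded.
Kp = P(CO)²/P(CO₂) = (1.04)²/0.61 = 1.082/0.61 = 1.773.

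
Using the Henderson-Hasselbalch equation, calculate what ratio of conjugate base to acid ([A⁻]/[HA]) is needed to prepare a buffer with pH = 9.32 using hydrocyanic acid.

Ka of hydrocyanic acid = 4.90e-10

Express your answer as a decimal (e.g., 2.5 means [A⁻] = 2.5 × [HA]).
[A⁻]/[HA] = 1.024

pKa = −log(4.90e-10) = 9.3098. pH = pKa + log([A⁻]/[HA]). 9.32 = 9.3098 + log(ratio). log(ratio) = 9.32 − 9.3098 = 0.0102. ratio = 10^(0.0102) = 1.024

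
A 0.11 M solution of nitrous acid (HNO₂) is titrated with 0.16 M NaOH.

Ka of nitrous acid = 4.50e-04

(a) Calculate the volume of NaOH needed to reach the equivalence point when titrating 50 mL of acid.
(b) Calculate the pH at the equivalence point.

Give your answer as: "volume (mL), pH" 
V = 34.4 mL, pH = 8.08

(a) At equivalence: moles acid = moles base.
moles acid = 0.11 × 0.05 = 0.0055 mol; V_NaOH = 0.0055/0.16 = 0.03437 L = 34.4 mL.
(b) At equivalence, all acid → conjugate base A⁻ at [A⁻] = 0.0055/0.08438 = 0.06519 M.
Kb = Kw/Ka = 1.0e-14/4.50e-04 = 2.222e-11; [OH⁻] = √(Kb·[A⁻]) = 1.204e-06; pOH = 5.92; pH = 14 − pOH = 8.08.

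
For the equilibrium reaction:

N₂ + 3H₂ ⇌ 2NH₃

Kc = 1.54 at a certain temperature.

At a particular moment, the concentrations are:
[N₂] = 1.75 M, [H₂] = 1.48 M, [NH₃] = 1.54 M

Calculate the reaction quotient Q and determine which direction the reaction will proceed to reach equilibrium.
Q = 0.418, Q < K, reaction proceeds forward (toward products)

Q = ([NH₃]^2) / ([N₂] × [H₂]^3)
  = ((1.54)^2) / ((1.75)·(1.48)^3) = 2.3716/5.6731 = 0.418
Since Q = 0.418 < Kc = 1.54, the reaction proceeds forward (toward products) to reach equilibrium.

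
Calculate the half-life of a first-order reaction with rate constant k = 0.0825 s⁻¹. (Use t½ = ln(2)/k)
8.40 s

t½ = ln(2)/k = 0.6931/0.0825 = 8.40 s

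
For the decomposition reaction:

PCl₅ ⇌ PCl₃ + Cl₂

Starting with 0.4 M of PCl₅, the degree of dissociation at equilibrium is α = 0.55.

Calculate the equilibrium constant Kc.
K_c = 0.2689

x = α·[A]₀ = 0.55 × 0.4 = 0.22 M dissociated.
At eq: [PCl₅] = 0.4 − 0.22 = 0.18 M; [PCl₃] = [Cl₂] = x = 0.22 M.
Kc = [PCl₃][Cl₂]/[PCl₅] = (0.22)²/0.18 = 0.2689.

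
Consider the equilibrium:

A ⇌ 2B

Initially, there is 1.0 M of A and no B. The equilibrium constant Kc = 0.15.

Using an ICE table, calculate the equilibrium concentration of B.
[B] = 0.352 M

ICE: [A] = 1.0 − x, [B] = 2x.
Kc = (2x)²/(1.0 − x) = 0.15 ⇒ 4x² + 0.15x − 0.15 = 0.
x = (−0.15 + √(0.15² + 4·4·0.15))/(2·4) = (−0.15 + √2.4225)/8 = 0.1758.
[B] = 2x = 0.352 M.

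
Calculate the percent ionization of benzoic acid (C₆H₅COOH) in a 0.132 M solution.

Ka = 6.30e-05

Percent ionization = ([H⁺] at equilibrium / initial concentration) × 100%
Percent ionization = 2.16%

Let x = [H⁺]. Ka = x²/(C - x) ⇒ x² + (6.30e-05)x - (6.30e-05)(0.132) = 0. x = 2.8524e-03. Percent = (2.8524e-03/0.132) × 100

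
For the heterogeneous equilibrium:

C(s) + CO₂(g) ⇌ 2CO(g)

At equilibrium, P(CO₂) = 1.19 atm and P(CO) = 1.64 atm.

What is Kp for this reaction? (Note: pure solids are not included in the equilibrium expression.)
K_p = 2.260

Solid C is excluded.
Kp = P(CO)²/P(CO₂) = (1.64)²/1.19 = 2.69/1.19 = 2.260.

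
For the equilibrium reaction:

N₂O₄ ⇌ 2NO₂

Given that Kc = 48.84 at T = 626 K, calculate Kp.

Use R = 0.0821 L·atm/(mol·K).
K_p = 2.51e+03

Δn = (moles gaseous products) − (moles gaseous reactants) = 1
T = 626 K; RT = 0.0821 × 626 = 51.3946
Kp = Kc·(RT)^Δn = 48.84 × (51.3946)^1 = 48.84 × 51.3946 = 2.51e+03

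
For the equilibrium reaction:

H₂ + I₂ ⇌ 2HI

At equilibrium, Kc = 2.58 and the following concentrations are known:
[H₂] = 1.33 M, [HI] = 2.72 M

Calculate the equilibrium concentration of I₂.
[I₂] = 2.1561 M

Kc = ([HI]^2) / ([H₂] × [I₂]) = 2.58
[I₂]^1 = (product terms)/(Kc · other reactant terms) = 7.3984 / (2.58 · 1.33) = 2.1561
[I₂] = 2.1561 M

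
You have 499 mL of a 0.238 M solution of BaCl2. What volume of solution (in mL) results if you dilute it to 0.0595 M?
Using M₁V₁ = M₂V₂:
0.238 × 499 = 0.0595 × V₂
V₂ = (0.238 × 499) / 0.0595 = 1996 mL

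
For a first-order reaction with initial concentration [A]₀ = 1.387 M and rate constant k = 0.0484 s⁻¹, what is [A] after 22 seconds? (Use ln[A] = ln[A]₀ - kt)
0.4782 M

ln[A] = ln[A]₀ - k·t = ln(1.387) - (0.0484)·(22) = 0.3271 - 1.0648 = -0.7377
[A] = e^(-0.7377) = 0.4782 M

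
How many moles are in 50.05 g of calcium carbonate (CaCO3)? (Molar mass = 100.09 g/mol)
Moles = 50.05 g ÷ 100.09 g/mol = 0.5 mol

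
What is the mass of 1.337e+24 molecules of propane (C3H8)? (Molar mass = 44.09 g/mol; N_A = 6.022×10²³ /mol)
Moles = 1.337e+24 ÷ 6.022×10²³ = 2.22019 mol
Mass = 2.22019 mol × 44.09 g/mol = 97.89 g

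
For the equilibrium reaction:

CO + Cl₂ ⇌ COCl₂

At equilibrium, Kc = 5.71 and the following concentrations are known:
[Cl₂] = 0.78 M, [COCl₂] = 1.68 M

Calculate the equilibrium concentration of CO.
[CO] = 0.3772 M

Kc = ([COCl₂]) / ([CO] × [Cl₂]) = 5.71
[CO]^1 = (product terms)/(Kc · other reactant terms) = 1.68 / (5.71 · 0.78) = 0.37721
[CO] = 0.3772 M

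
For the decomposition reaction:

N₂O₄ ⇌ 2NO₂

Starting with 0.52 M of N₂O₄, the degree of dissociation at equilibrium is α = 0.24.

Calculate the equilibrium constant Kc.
K_c = 0.1576

x = α·[A]₀ = 0.24 × 0.52 = 0.1248 M dissociated.
At eq: [N₂O₄] = 0.52 − 0.1248 = 0.3952 M; [NO₂] = 2x = 0.2496 M.
Kc = [NO₂]²/[N₂O₄] = (0.2496)²/0.3952 = 0.1576.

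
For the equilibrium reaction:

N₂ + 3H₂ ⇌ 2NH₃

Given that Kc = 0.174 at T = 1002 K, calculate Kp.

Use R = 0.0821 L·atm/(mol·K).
K_p = 2.57e-05

Δn = (moles gaseous products) − (moles gaseous reactants) = -2
T = 1002 K; RT = 0.0821 × 1002 = 82.2642
Kp = Kc·(RT)^Δn = 0.174 × (82.2642)^-2 = 0.174 × 0.000147767 = 2.57e-05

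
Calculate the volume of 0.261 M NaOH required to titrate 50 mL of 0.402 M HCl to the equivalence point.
V_{base} = 77.0 mL

At equivalence: moles acid = moles base.
moles HCl = 0.402 M × 0.05 L = 0.0201 mol
V_NaOH = 0.0201 mol ÷ 0.261 M = 0.07701 L = 77.0 mL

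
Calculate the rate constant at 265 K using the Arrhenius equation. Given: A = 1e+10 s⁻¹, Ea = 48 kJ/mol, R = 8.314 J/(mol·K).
3.45e+00 s⁻¹

k = A·exp(-Ea/(R·T)) = 1e+10·exp(-48000/(8.314·265)) = 1e+10·exp(-21.7864) = 1e+10·3.4537e-10 = 3.45e+00 s⁻¹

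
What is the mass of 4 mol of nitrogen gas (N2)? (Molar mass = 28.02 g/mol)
Mass = 4 mol × 28.02 g/mol = 112.1 g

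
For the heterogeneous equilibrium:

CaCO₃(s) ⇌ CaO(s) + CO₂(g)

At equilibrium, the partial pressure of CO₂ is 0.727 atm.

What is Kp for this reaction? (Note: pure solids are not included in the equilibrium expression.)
K_p = 0.727

Solids (CaCO₃, CaO) have activity 1 and are excluded.
Kp = P(CO₂) = 0.727.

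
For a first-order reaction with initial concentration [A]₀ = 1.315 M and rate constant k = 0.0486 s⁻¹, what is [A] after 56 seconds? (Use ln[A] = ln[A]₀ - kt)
0.0865 M

ln[A] = ln[A]₀ - k·t = ln(1.315) - (0.0486)·(56) = 0.2738 - 2.7216 = -2.4478
[A] = e^(-2.4478) = 0.0865 M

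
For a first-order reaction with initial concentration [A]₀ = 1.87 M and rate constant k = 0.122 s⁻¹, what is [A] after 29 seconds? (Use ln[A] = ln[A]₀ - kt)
0.0544 M

ln[A] = ln[A]₀ - k·t = ln(1.87) - (0.122)·(29) = 0.6259 - 3.5380 = -2.9121
[A] = e^(-2.9121) = 0.0544 M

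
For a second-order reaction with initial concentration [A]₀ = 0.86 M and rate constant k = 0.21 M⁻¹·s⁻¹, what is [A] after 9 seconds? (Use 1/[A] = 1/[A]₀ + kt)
0.3276 M

1/[A] = 1/[A]₀ + k·t = 1/0.86 + (0.21)·(9) = 1.1628 + 1.8900 = 3.0528
[A] = 1/3.0528 = 0.3276 M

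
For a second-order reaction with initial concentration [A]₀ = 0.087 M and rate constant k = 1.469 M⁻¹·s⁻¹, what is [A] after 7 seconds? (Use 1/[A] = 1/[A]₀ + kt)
0.0459 M

1/[A] = 1/[A]₀ + k·t = 1/0.087 + (1.469)·(7) = 11.4943 + 10.2830 = 21.7773
[A] = 1/21.7773 = 0.0459 M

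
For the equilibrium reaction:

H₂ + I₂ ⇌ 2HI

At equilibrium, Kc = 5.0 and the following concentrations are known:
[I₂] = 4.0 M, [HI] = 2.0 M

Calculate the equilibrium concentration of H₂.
[H₂] = 0.2000 M

Kc = ([HI]^2) / ([H₂] × [I₂]) = 5.0
[H₂]^1 = (product terms)/(Kc · other reactant terms) = 4 / (5.0 · 4) = 0.2
[H₂] = 0.2000 M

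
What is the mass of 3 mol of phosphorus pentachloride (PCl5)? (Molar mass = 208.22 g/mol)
Mass = 3 mol × 208.22 g/mol = 624.7 g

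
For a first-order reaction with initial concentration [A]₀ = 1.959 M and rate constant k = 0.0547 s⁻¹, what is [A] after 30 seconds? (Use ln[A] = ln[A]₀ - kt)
0.3796 M

ln[A] = ln[A]₀ - k·t = ln(1.959) - (0.0547)·(30) = 0.6724 - 1.6410 = -0.9686
[A] = e^(-0.9686) = 0.3796 M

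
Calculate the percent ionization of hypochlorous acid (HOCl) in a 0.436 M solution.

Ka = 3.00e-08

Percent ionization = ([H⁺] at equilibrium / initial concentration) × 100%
Percent ionization = 0.0262%

Let x = [H⁺]. Ka = x²/(C - x) ⇒ x² + (3.00e-08)x - (3.00e-08)(0.436) = 0. x = 1.1435e-04. Percent = (1.1435e-04/0.436) × 100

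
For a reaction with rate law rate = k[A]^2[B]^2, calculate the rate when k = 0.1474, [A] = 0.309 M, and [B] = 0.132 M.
0.0002452 M/s

rate = k·[A]^2·[B]^2 = 0.1474·(0.309)^2·(0.132)^2 = 0.1474·0.095481·0.017424 = 0.0002452 M/s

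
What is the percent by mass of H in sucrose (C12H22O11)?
Mass of H in formula = 1.008 × 22 = 22.176 g/mol
Molar mass = 342.3 g/mol
% H = (22.176/342.3) × 100% = 6.48%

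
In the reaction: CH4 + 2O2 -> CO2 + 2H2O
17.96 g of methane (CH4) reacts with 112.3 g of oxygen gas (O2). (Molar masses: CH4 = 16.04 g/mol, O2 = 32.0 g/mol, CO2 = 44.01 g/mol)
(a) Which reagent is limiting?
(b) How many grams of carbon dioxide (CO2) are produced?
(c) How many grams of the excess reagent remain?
(a) CH4, (b) 49.28 g, (c) 40.64 g

Moles of CH4 = 17.96 g ÷ 16.04 g/mol = 1.1197 mol
Moles of O2 = 112.3 g ÷ 32.0 g/mol = 3.50937 mol
Moles ÷ coefficient: CH4: 1.1197/1 = 1.12, O2: 3.50937/2 = 1.755
(a) CH4 has the smaller value, so CH4 is the limiting reagent.
(b) Moles of CO2 = 1.1197 mol CH4 × (1/1) = 1.1197 mol; mass = 1.1197 mol × 44.01 g/mol = 49.28 g
(c) O2 consumed = 1.1197 × (2/1) = 2.2394 mol; remaining = 3.50937 − 2.2394 = 1.26997 mol; mass = 1.26997 mol × 32.0 g/mol = 40.64 g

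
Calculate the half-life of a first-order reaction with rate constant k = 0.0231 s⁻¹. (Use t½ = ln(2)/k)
30.01 s

t½ = ln(2)/k = 0.6931/0.0231 = 30.01 s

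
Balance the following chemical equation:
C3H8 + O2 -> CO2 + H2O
Balanced equation:
C3H8 + 5O2 -> 3CO2 + 4H2O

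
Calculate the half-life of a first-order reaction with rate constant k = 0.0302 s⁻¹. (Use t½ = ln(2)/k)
22.95 s

t½ = ln(2)/k = 0.6931/0.0302 = 22.95 s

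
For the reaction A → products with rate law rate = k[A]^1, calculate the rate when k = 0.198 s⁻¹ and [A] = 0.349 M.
0.0691 M/s

rate = k·[A]^1 = 0.198·(0.349)^1 = 0.198·0.349 = 0.0691 M/s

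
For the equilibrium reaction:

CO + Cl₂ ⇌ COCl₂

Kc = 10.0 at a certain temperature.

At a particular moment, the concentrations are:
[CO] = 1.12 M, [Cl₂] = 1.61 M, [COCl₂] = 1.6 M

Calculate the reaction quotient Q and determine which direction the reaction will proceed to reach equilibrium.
Q = 0.887, Q < K, reaction proceeds forward (toward products)

Q = ([COCl₂]) / ([CO] × [Cl₂])
  = ((1.6)) / ((1.12)·(1.61)) = 1.6/1.8032 = 0.8873
Since Q = 0.8873 < Kc = 10.0, the reaction proceeds forward (toward products) to reach equilibrium.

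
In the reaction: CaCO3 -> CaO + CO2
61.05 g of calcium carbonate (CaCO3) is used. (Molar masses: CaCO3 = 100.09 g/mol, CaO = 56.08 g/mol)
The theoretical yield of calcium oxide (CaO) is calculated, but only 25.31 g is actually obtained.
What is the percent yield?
Moles of CaCO3 = 61.05 g ÷ 100.09 g/mol = 0.609951 mol
Mole ratio: 1 mol CaO / 1 mol CaCO3
Moles of CaO = 0.609951 × (1/1) = 0.609951 mol
Theoretical yield = 0.609951 mol × 56.08 g/mol = 34.206 g
Actual yield = 25.31 g
Percent yield = (25.31 / 34.206) × 100% = 74.0%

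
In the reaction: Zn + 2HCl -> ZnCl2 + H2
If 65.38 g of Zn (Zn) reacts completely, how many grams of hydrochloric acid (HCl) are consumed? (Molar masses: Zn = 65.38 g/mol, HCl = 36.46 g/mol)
Moles of Zn = 65.38 g ÷ 65.38 g/mol = 1 mol
Mole ratio: 2 mol HCl / 1 mol Zn
Moles of HCl = 1 × (2/1) = 2 mol
Mass of HCl = 2 mol × 36.46 g/mol = 72.92 g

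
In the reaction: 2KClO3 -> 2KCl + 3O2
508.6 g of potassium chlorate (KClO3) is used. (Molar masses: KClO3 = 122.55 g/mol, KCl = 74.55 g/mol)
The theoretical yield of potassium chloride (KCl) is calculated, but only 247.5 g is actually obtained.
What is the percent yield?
Moles of KClO3 = 508.6 g ÷ 122.55 g/mol = 4.15014 mol
Mole ratio: 2 mol KCl / 2 mol KClO3
Moles of KCl = 4.15014 × (2/2) = 4.15014 mol
Theoretical yield = 4.15014 mol × 74.55 g/mol = 309.39 g
Actual yield = 247.5 g
Percent yield = (247.5 / 309.39) × 100% = 80.0%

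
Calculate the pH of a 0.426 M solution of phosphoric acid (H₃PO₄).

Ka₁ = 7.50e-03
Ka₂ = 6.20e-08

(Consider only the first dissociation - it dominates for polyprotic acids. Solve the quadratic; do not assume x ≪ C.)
pH = 1.28

x² + Ka₁·x − Ka₁·C = 0 with Ka₁ = 7.50e-03, C = 0.426.
x = (−Ka₁ + √(Ka₁² + 4·Ka₁·C))/2 = 5.2899e-02 M, so pH = 1.28.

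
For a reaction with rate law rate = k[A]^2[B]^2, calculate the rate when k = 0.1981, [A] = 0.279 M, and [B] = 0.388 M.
0.002321 M/s

rate = k·[A]^2·[B]^2 = 0.1981·(0.279)^2·(0.388)^2 = 0.1981·0.077841·0.150544 = 0.002321 M/s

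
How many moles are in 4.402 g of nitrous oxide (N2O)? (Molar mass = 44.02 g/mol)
Moles = 4.402 g ÷ 44.02 g/mol = 0.1 mol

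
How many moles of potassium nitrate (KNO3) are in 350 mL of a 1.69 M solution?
Moles = Molarity × Volume (L)
Moles = 1.69 M × 0.35 L = 0.5915 mol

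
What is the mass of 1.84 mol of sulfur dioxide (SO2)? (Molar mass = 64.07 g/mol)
Mass = 1.84 mol × 64.07 g/mol = 117.9 g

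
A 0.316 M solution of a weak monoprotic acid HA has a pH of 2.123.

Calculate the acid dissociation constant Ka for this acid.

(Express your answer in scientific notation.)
K_a = 1.84e-04

[H⁺] = 10^(−pH) = 10^(−2.123) = 7.534e-03 M. For HA ⇌ H⁺ + A⁻, Ka = x²/(C − x) = (7.534e-03)²/(0.316 − 7.534e-03) = 1.84e-04.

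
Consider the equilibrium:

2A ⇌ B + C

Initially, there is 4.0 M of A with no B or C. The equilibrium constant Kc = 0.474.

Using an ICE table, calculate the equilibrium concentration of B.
[B] = 1.159 M

ICE: [A] = 4.0 − 2x, [B] = [C] = x.
Kc = x²/(4.0 − 2x)² = 0.474 ⇒ √Kc = x/(4.0 − 2x).
x = √0.474·4.0/(1 + 2√0.474) = 0.68848·4.0/2.377 = 1.1586.
[B] = x = 1.159 M.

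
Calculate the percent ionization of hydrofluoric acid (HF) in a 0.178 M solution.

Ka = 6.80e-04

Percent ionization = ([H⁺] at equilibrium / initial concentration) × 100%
Percent ionization = 5.99%

Let x = [H⁺]. Ka = x²/(C - x) ⇒ x² + (6.80e-04)x - (6.80e-04)(0.178) = 0. x = 1.0667e-02. Percent = (1.0667e-02/0.178) × 100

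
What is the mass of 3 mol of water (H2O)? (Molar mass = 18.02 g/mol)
Mass = 3 mol × 18.02 g/mol = 54.06 g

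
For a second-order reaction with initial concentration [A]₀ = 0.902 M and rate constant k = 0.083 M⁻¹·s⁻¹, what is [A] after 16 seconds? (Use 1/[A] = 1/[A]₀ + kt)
0.4104 M

1/[A] = 1/[A]₀ + k·t = 1/0.902 + (0.083)·(16) = 1.1086 + 1.3280 = 2.4366
[A] = 1/2.4366 = 0.4104 M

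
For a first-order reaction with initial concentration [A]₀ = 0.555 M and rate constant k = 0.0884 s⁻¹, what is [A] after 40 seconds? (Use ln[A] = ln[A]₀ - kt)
0.0162 M

ln[A] = ln[A]₀ - k·t = ln(0.555) - (0.0884)·(40) = -0.5888 - 3.5360 = -4.1248
[A] = e^(-4.1248) = 0.0162 M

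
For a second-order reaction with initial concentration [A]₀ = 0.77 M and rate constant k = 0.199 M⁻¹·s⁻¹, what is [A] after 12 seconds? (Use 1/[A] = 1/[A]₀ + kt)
0.2712 M

1/[A] = 1/[A]₀ + k·t = 1/0.77 + (0.199)·(12) = 1.2987 + 2.3880 = 3.6867
[A] = 1/3.6867 = 0.2712 M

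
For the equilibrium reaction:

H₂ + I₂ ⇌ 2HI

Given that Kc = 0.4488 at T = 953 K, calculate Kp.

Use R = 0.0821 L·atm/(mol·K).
K_p = 0.4488

Δn = (moles gaseous products) − (moles gaseous reactants) = 0
T = 953 K; RT = 0.0821 × 953 = 78.2413
Kp = Kc·(RT)^Δn = 0.4488 × (78.2413)^0 = 0.4488 × 1 = 0.4488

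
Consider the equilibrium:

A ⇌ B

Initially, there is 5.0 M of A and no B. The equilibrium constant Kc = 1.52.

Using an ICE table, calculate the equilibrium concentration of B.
[B] = 3.016 M

ICE: [A] = 5.0 − x, [B] = x.
Kc = x/(5.0 − x) = 1.52 ⇒ x = 1.52·5.0/(1 + 1.52) = 7.6/2.52 = 3.016.
[B] = x = 3.016 M.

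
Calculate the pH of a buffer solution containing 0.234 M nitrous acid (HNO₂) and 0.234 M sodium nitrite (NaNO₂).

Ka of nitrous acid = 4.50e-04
pH = 3.35

pKa = -log(4.50e-04) = 3.35. pH = pKa + log([A⁻]/[HA]) = 3.35 + log(0.234/0.234)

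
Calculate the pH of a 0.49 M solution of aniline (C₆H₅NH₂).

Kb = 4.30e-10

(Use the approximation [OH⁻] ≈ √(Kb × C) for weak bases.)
pH = 9.16

[OH⁻] = √(Kb × C) = √(4.30e-10 × 0.49) = 1.4516e-05. pOH = 4.84, pH = 14 - pOH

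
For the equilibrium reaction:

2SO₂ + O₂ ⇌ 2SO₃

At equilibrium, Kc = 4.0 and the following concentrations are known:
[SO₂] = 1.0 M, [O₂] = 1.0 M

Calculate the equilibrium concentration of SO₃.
[SO₃] = 2.0000 M

Kc = ([SO₃]^2) / ([SO₂]^2 × [O₂]) = 4.0
[SO₃]^2 = Kc · (reactant terms)/(other product terms) = 4.0 · 1 / 1 = 4
[SO₃] = (4)^(1/2) = 2.0000 M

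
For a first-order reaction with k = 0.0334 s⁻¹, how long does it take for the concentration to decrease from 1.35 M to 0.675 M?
20.75 s

From ln[A] = ln[A]₀ - k·t: t = ln([A]₀/[A])/k = ln(1.35/0.675)/0.0334 = ln(2.0000)/0.0334 = 0.6931/0.0334 = 20.75 s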